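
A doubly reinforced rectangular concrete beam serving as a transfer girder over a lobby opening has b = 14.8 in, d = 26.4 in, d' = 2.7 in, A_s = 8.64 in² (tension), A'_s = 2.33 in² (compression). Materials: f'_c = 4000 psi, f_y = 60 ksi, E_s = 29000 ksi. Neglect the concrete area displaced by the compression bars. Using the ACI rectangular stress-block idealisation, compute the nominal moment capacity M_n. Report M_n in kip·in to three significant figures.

Assume both steels yield.
a = (A_s − A'_s) f_y/(0.85 f'_c b) = (8.64 − 2.33) × 60/(0.85 × 4 × 14.8) = 7.524 in.
c = a/β₁ = 7.524/0.85 = 8.852 in; ε'_s = 0.003(c − d')/c = 0.0021 ≥ ε_y = 0.0021, so the compression steel yields.
M_n = (A_s − A'_s) f_y (d − a/2) + A'_s f_y (d − d') = 378.6 × (26.4 − 3.762) + 139.8 × (26.4 − 2.7) = 8570.7 + 3313.3 = 11884.0 kip·in.

M_n ≈ 11900 kip·in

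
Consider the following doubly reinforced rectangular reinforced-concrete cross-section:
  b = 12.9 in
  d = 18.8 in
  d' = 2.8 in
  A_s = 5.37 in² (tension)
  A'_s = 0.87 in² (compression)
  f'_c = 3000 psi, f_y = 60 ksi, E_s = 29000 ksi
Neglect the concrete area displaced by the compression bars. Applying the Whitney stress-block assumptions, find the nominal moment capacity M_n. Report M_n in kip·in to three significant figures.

Assume both steels yield.
a = (A_s − A'_s) f_y/(0.85 f'_c b) = (5.37 − 0.87) × 60/(0.85 × 3 × 12.9) = 8.208 in.
c = a/β₁ = 8.208/0.85 = 9.656 in; ε'_s = 0.003(c − d')/c = 0.0021 ≥ ε_y = 0.0021, so the compression steel yields.
M_n = (A_s − A'_s) f_y (d − a/2) + A'_s f_y (d − d') = 270 × (18.8 − 4.104) + 52.2 × (18.8 − 2.8) = 3967.9 + 835.2 = 4803.1 kip·in.

M_n ≈ 4800 kip·in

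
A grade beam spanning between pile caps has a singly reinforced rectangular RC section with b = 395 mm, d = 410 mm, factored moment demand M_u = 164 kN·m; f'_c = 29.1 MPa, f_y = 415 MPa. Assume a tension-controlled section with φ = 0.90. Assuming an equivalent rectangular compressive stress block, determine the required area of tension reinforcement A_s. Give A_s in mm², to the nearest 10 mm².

M_n = M_u/φ = 164/0.90 = 182.222 kN·m.
With M_n = 0.85 f'_c a b (d − a/2), solve the quadratic for a:
a = d − √(d² − 2M_n/(0.85 f'_c b)) = 410 − √(410² − 2 × 182.222×10⁶/(0.85 × 29.1 × 395)) = 48.34 mm.
A_s = 0.85 f'_c a b / f_y = 0.85 × 29.1 × 48.34 × 395 / 415 = 1138.1 mm².

A_s ≈ 1140 mm²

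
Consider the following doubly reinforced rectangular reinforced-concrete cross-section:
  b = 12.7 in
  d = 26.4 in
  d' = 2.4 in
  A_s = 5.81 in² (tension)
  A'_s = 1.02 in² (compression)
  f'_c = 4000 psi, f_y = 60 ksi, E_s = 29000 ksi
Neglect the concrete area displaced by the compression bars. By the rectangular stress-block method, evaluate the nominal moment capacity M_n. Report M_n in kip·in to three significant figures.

M_n ≈ 8100 kip·in

Assume both steels yield.
a = (A_s − A'_s) f_y/(0.85 f'_c b) = (5.81 − 1.02) × 60/(0.85 × 4 × 12.7) = 6.656 in.
c = a/β₁ = 6.656/0.85 = 7.831 in; ε'_s = 0.003(c − d')/c = 0.0021 ≥ ε_y = 0.0021, so the compression steel yields.
M_n = (A_s − A'_s) f_y (d − a/2) + A'_s f_y (d − d') = 287.4 × (26.4 − 3.328) + 61.2 × (26.4 − 2.4) = 6630.9 + 1468.8 = 8099.7 kip·in.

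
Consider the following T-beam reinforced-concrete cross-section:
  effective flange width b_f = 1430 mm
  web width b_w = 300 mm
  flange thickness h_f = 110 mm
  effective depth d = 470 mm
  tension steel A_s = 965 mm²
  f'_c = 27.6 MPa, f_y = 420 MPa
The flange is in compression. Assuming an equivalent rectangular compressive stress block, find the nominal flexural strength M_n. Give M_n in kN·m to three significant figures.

M_n ≈ 188 kN·m

Tension: T = A_s f_y = 965 × 420 = 405300 N.
Try a within the flange: a = T/(0.85 f'_c b_f) = 405300/(0.85 × 27.6 × 1430) = 12.08 mm.
Since a = 12.08 ≤ h_f = 110 mm, the stress block lies entirely in the flange; analyse as a rectangular beam of width b_f.
M_n = T(d − a/2) = 405300 × (470 − 6.04) = 188.04 × 10⁶ N·mm.
M_n = 188.04 kN·m.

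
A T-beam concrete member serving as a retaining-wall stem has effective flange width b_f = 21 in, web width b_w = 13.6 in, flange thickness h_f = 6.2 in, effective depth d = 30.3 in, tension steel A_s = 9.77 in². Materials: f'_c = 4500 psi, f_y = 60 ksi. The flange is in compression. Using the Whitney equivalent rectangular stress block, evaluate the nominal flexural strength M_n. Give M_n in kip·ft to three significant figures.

M_n ≈ 1300 kip·ft

Tension: T = A_s f_y = 9.77 × 60 = 586.2 kips.
Try a within the flange: a = T/(0.85 f'_c b_f) = 586.2/(0.85 × 4.5 × 21) = 7.298 in.
a = 7.298 > h_f = 6.2 in: the block extends into the web. Split into flange-overhang and web parts.
C_f = 0.85 f'_c (b_f − b_w) h_f = 0.85 × 4.5 × (21 − 13.6) × 6.2 = 175.5 kips.
Remaining web compression depth: a_w = (T − C_f)/(0.85 f'_c b_w) = (586.2 − 175.5)/(0.85 × 4.5 × 13.6) = 7.895 in.
M_n = C_f(d − h_f/2) + (T − C_f)(d − a_w/2) = 175.5 × (30.3 − 3.1) + 410.7 × (30.3 − 3.9475) = 4773.6 + 10823.0 = 15596.6 kip·in.
M_n = 15596.6/12 = 1299.72 kip·ft.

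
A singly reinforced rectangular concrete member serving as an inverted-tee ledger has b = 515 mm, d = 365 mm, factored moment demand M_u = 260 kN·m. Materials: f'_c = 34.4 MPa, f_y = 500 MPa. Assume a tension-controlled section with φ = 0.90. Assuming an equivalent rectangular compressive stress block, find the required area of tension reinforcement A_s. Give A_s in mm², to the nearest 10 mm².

A_s ≈ 1720 mm²

M_n = M_u/φ = 260/0.90 = 288.889 kN·m.
With M_n = 0.85 f'_c a b (d − a/2), solve the quadratic for a:
a = d − √(d² − 2M_n/(0.85 f'_c b)) = 365 − √(365² − 2 × 288.889×10⁶/(0.85 × 34.4 × 515)) = 57.01 mm.
A_s = 0.85 f'_c a b / f_y = 0.85 × 34.4 × 57.01 × 515 / 500 = 1717.0 mm².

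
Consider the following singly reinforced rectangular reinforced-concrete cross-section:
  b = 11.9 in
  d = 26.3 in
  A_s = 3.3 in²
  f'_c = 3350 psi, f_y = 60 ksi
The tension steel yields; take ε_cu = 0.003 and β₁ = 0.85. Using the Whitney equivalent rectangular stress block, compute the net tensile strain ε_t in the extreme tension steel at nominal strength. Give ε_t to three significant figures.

ε_t ≈ 0.00848

a = A_s f_y/(0.85 f'_c b) = 5.843 in.
β₁ = 0.85, so c = a/β₁ = 5.843/0.85 = 6.874 in.
From the linear strain diagram with ε_cu = 0.003: ε_t = 0.003 (d − c)/c = 0.003 × (26.3 − 6.874)/6.874 = 0.00848.
Since ε_t ≥ 0.005, the section is tension-controlled.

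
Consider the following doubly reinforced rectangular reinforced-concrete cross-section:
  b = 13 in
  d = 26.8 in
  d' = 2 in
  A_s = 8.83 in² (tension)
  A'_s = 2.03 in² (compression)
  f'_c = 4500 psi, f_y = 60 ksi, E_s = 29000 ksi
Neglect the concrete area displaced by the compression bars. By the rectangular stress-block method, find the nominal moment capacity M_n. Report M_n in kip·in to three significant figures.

M_n ≈ 12300 kip·in

Assume both steels yield.
a = (A_s − A'_s) f_y/(0.85 f'_c b) = (8.83 − 2.03) × 60/(0.85 × 4.5 × 13) = 8.205 in.
c = a/β₁ = 8.205/0.825 = 9.945 in; ε'_s = 0.003(c − d')/c = 0.0024 ≥ ε_y = 0.0021, so the compression steel yields.
M_n = (A_s − A'_s) f_y (d − a/2) + A'_s f_y (d − d') = 408 × (26.8 − 4.1025) + 121.8 × (26.8 − 2) = 9260.6 + 3020.6 = 12281.2 kip·in.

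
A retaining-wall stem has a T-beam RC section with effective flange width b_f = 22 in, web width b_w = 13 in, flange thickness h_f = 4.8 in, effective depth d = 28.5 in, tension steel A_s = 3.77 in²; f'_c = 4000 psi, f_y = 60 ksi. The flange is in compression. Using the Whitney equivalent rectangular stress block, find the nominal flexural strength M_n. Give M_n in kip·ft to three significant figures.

M_n ≈ 509 kip·ft

Tension: T = A_s f_y = 3.77 × 60 = 226.2 kips.
Try a within the flange: a = T/(0.85 f'_c b_f) = 226.2/(0.85 × 4 × 22) = 3.024 in.
Since a = 3.024 ≤ h_f = 4.8 in, the stress block lies entirely in the flange; analyse as a rectangular beam of width b_f.
M_n = T(d − a/2) = 226.2 × (28.5 − 1.512) = 6104.7 kip·in.
M_n = 6104.7/12 = 508.73 kip·ft.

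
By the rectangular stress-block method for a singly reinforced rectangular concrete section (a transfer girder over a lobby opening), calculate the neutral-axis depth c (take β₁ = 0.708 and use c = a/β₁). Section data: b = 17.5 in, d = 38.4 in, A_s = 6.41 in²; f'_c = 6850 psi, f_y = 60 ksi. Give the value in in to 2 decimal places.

T = A_s f_y = 6.41 × 60 = 384.6 kips.
a = T/(0.85 f'_c b) = 384.6/(0.85 × 6.85 × 17.5) = 3.7745 in.
With β₁ = 0.708, c = a/β₁ = 3.7745/0.708 = 5.33 in.

c ≈ 5.33 in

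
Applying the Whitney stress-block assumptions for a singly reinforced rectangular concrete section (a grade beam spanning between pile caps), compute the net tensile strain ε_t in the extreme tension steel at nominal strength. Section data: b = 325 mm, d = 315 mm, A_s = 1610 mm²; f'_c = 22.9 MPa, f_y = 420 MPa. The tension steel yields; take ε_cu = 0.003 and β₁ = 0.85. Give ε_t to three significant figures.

ε_t ≈ 0.00451

a = A_s f_y/(0.85 f'_c b) = 106.89 mm.
β₁ = 0.85, so c = a/β₁ = 106.89/0.85 = 125.75 mm.
From the linear strain diagram with ε_cu = 0.003: ε_t = 0.003 (d − c)/c = 0.003 × (315 − 125.75)/125.75 = 0.00451.
ε_t is between 0.004 and 0.005 — transition zone.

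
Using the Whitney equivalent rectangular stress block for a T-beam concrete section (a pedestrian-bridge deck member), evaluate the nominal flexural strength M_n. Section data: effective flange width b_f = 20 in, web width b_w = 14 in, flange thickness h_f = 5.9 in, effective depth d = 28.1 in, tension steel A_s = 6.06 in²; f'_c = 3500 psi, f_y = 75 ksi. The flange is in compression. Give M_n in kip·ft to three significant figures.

M_n ≈ 916 kip·ft

Tension: T = A_s f_y = 6.06 × 75 = 454.5 kips.
Try a within the flange: a = T/(0.85 f'_c b_f) = 454.5/(0.85 × 3.5 × 20) = 7.639 in.
a = 7.639 > h_f = 5.9 in: the block extends into the web. Split into flange-overhang and web parts.
C_f = 0.85 f'_c (b_f − b_w) h_f = 0.85 × 3.5 × (20 − 14) × 5.9 = 105.3 kips.
Remaining web compression depth: a_w = (T − C_f)/(0.85 f'_c b_w) = (454.5 − 105.3)/(0.85 × 3.5 × 14) = 8.384 in.
M_n = C_f(d − h_f/2) + (T − C_f)(d − a_w/2) = 105.3 × (28.1 − 2.95) + 349.2 × (28.1 − 4.192) = 2648.3 + 8348.7 = 10997.0 kip·in.
M_n = 10997.0/12 = 916.42 kip·ft.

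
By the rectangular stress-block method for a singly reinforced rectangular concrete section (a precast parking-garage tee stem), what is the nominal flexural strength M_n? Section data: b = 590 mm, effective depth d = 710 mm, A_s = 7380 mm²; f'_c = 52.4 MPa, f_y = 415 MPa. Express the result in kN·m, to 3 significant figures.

T = A_s f_y = 7380 × 415 = 3062700 N = 3062.7 kN.
From C = T: a = T/(0.85 f'_c b) = 3062700/(0.85 × 52.4 × 590) = 116.55 mm.
M_n = T(d − a/2) = 3062.7 kN × (710 − 58.275) mm = 1996.04 kN·m.

M_n ≈ 2000 kN·m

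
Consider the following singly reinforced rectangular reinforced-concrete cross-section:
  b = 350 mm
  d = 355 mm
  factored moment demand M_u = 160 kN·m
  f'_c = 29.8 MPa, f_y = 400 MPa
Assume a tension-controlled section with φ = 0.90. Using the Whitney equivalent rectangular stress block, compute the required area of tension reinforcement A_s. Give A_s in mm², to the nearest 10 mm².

A_s ≈ 1370 mm²

M_n = M_u/φ = 160/0.90 = 177.778 kN·m.
With M_n = 0.85 f'_c a b (d − a/2), solve the quadratic for a:
a = d − √(d² − 2M_n/(0.85 f'_c b)) = 355 − √(355² − 2 × 177.778×10⁶/(0.85 × 29.8 × 350)) = 61.88 mm.
A_s = 0.85 f'_c a b / f_y = 0.85 × 29.8 × 61.88 × 350 / 400 = 1371.5 mm².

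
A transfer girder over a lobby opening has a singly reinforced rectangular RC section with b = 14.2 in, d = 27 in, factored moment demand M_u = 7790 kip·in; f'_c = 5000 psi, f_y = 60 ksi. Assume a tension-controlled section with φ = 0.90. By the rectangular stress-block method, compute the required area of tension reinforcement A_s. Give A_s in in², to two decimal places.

A_s ≈ 6.01 in²

M_n = M_u/φ = 7790/0.90 = 8655.56 kip·in.
From M_n = 0.85 f'_c a b (d − a/2):
a = d − √(d² − 2M_n/(0.85 f'_c b)) = 27 − √(27² − 2 × 8655.56/(0.85 × 5 × 14.2)) = 5.973 in.
A_s = 0.85 f'_c a b / f_y = 0.85 × 5 × 5.973 × 14.2 / 60 = 6.008 in².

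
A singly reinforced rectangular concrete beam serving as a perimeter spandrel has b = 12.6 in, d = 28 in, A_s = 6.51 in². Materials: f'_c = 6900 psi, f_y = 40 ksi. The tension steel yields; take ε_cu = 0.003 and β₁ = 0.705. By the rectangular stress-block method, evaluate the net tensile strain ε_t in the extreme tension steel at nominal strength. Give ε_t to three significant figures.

a = A_s f_y/(0.85 f'_c b) = 3.524 in.
β₁ = 0.705, so c = a/β₁ = 3.524/0.705 = 4.999 in.
From the linear strain diagram with ε_cu = 0.003: ε_t = 0.003 (d − c)/c = 0.003 × (28 − 4.999)/4.999 = 0.0138.
Since ε_t ≥ 0.005, the section is tension-controlled.

ε_t ≈ 0.0138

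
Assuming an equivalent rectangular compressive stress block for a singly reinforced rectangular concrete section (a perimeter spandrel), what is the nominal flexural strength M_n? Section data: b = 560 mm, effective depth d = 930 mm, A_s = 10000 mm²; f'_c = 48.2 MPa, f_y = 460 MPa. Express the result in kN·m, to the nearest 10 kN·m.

T = A_s f_y = 10000 × 460 = 4600000 N = 4600 kN.
From C = T: a = T/(0.85 f'_c b) = 4600000/(0.85 × 48.2 × 560) = 200.50 mm.
M_n = T(d − a/2) = 4600 kN × (930 − 100.25) mm = 3816.85 kN·m.

M_n ≈ 3820 kN·m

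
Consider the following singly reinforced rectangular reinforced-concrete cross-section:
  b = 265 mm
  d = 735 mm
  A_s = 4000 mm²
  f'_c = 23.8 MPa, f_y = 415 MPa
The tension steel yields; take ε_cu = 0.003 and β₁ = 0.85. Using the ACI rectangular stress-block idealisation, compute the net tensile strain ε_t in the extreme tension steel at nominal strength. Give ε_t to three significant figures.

ε_t ≈ 0.00305

a = A_s f_y/(0.85 f'_c b) = 309.65 mm.
β₁ = 0.85, so c = a/β₁ = 309.65/0.85 = 364.29 mm.
From the linear strain diagram with ε_cu = 0.003: ε_t = 0.003 (d − c)/c = 0.003 × (735 − 364.29)/364.29 = 0.00305.
ε_t < 0.004 — the section is over-reinforced for flexure under ACI limits.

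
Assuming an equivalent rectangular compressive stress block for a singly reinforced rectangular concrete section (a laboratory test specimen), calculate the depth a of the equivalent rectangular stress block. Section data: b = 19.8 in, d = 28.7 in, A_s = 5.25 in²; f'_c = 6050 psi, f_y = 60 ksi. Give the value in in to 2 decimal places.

a ≈ 3.09 in

T = A_s f_y = 5.25 × 60 = 315 kips.
a = T/(0.85 f'_c b) = 315/(0.85 × 6.05 × 19.8) = 3.09 in.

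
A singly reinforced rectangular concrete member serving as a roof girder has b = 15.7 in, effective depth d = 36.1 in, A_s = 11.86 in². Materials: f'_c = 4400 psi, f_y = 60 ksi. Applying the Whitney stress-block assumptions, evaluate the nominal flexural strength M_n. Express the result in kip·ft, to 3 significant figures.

T = A_s f_y = 11.86 × 60 = 711.6 kips.
a = T/(0.85 f'_c b) = 711.6/(0.85 × 4.4 × 15.7) = 12.119 in.
M_n = T(d − a/2) = 711.6 × (36.1 − 6.0595) = 21376.8 kip·in = 21376.8/12 = 1781.40 kip·ft.

M_n ≈ 1780 kip·ft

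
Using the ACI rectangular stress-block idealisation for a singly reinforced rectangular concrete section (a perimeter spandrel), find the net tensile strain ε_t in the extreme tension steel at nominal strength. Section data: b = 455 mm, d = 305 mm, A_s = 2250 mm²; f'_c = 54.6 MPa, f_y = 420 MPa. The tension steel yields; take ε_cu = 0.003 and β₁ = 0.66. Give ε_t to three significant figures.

a = A_s f_y/(0.85 f'_c b) = 44.75 mm.
β₁ = 0.66, so c = a/β₁ = 44.75/0.66 = 67.80 mm.
From the linear strain diagram with ε_cu = 0.003: ε_t = 0.003 (d − c)/c = 0.003 × (305 − 67.80)/67.80 = 0.0105.
Since ε_t ≥ 0.005, the section is tension-controlled.

ε_t ≈ 0.0105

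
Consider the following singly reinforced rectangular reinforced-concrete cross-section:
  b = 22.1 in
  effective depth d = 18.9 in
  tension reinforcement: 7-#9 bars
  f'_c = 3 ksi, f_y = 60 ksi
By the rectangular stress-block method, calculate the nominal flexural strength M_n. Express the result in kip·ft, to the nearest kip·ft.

M_n ≈ 531 kip·ft

A_s = 7 × 1 = 7 in².
T = A_s f_y = 7 × 60 = 420 kips.
a = T/(0.85 f'_c b) = 420/(0.85 × 3 × 22.1) = 7.453 in.
M_n = T(d − a/2) = 420 × (18.9 − 3.7265) = 6372.9 kip·in = 6372.9/12 = 531.08 kip·ft.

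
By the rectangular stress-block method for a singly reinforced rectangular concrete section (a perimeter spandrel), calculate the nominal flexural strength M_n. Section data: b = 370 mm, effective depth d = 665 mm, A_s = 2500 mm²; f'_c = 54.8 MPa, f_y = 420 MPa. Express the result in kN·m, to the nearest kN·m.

M_n ≈ 666 kN·m

T = A_s f_y = 2500 × 420 = 1050000 N = 1050 kN.
From C = T: a = T/(0.85 f'_c b) = 1050000/(0.85 × 54.8 × 370) = 60.92 mm.
M_n = T(d − a/2) = 1050 kN × (665 − 30.46) mm = 666.27 kN·m.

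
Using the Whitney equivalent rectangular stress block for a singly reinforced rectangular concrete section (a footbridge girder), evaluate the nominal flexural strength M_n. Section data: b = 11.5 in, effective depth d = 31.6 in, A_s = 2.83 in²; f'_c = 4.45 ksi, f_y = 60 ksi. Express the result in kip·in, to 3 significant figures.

T = A_s f_y = 2.83 × 60 = 169.8 kips.
a = T/(0.85 f'_c b) = 169.8/(0.85 × 4.45 × 11.5) = 3.904 in.
M_n = T(d − a/2) = 169.8 × (31.6 − 1.952) = 5034.2 kip·in.

M_n ≈ 5030 kip·in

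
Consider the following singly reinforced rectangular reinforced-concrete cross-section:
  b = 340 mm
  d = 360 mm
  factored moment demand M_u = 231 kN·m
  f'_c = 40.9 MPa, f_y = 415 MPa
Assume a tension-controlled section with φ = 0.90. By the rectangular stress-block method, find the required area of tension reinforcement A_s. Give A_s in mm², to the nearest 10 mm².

M_n = M_u/φ = 231/0.90 = 256.667 kN·m.
With M_n = 0.85 f'_c a b (d − a/2), solve the quadratic for a:
a = d − √(d² − 2M_n/(0.85 f'_c b)) = 360 − √(360² − 2 × 256.667×10⁶/(0.85 × 40.9 × 340)) = 66.45 mm.
A_s = 0.85 f'_c a b / f_y = 0.85 × 40.9 × 66.45 × 340 / 415 = 1892.6 mm².

A_s ≈ 1890 mm²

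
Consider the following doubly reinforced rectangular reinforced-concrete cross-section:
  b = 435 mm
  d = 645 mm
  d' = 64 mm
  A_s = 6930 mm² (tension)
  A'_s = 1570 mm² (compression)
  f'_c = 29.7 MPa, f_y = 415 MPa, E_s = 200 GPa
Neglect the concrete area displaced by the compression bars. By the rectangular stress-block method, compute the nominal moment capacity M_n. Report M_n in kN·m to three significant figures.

M_n ≈ 1590 kN·m

Assume both tension and compression steel yield.
Net tension couple steel: A_s − A'_s = 5360 mm².
a = (A_s − A'_s) f_y / (0.85 f'_c b) = 2224400/(0.85 × 29.7 × 435) = 202.56 mm.
c = a/β₁ = 202.56/0.838 = 241.72 mm; ε'_s = 0.003(c − d')/c = 0.0022 ≥ f_y/E_s = 0.0021, so compression steel does yield.
M_n = (A_s − A'_s) f_y (d − a/2) + A'_s f_y (d − d') = [2224400 × (645 − 101.28) + 651550 × (645 − 64)] × 10⁻⁶ = 1209.45 + 378.55 = 1588.00 kN·m.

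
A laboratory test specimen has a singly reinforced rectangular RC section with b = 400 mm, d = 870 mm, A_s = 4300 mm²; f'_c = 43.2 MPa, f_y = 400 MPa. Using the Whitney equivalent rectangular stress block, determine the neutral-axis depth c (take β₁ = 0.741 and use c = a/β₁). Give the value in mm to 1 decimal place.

T = A_s f_y = 4300 × 400 = 1720000 N = 1720 kN.
Setting C = 0.85 f'_c a b equal to T: a = 1720000/(0.85 × 43.2 × 400) = 117.102 mm.
With β₁ = 0.741, c = a/β₁ = 117.102/0.741 = 158.0 mm.

c ≈ 158.0 mm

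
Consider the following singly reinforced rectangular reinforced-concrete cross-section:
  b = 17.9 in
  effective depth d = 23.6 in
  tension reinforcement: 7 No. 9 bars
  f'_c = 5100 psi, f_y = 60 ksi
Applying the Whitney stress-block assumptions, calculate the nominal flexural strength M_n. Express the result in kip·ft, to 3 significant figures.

A_s = 7 × 1 = 7 in².
T = A_s f_y = 7 × 60 = 420 kips.
a = T/(0.85 f'_c b) = 420/(0.85 × 5.1 × 17.9) = 5.413 in.
M_n = T(d − a/2) = 420 × (23.6 − 2.7065) = 8775.3 kip·in = 8775.3/12 = 731.28 kip·ft.

M_n ≈ 731 kip·ft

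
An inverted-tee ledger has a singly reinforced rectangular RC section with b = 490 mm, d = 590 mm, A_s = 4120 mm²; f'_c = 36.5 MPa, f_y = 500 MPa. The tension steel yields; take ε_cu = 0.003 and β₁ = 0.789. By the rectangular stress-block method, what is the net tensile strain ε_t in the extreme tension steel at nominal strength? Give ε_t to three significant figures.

a = A_s f_y/(0.85 f'_c b) = 135.51 mm.
β₁ = 0.789, so c = a/β₁ = 135.51/0.789 = 171.75 mm.
From the linear strain diagram with ε_cu = 0.003: ε_t = 0.003 (d − c)/c = 0.003 × (590 − 171.75)/171.75 = 0.00731.
Since ε_t ≥ 0.005, the section is tension-controlled.

ε_t ≈ 0.00731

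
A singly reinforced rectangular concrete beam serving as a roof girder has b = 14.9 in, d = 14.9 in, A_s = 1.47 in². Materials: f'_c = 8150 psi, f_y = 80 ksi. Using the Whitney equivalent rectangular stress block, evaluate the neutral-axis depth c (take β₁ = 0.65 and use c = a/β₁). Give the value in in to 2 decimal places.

c ≈ 1.75 in

T = A_s f_y = 1.47 × 80 = 117.6 kips.
a = T/(0.85 f'_c b) = 117.6/(0.85 × 8.15 × 14.9) = 1.1393 in.
With β₁ = 0.65, c = a/β₁ = 1.1393/0.65 = 1.75 in.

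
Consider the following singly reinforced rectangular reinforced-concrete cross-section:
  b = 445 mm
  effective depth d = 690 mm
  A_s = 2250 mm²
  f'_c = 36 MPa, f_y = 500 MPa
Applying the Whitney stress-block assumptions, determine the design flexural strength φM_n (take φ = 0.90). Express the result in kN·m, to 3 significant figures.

T = A_s f_y = 2250 × 500 = 1125000 N = 1125 kN.
From C = T: a = T/(0.85 f'_c b) = 1125000/(0.85 × 36 × 445) = 82.62 mm.
M_n = T(d − a/2) = 1125 kN × (690 − 41.31) mm = 729.78 kN·m.
φM_n = 0.90 × 729.78 = 656.80 kN·m.

φM_n ≈ 657 kN·m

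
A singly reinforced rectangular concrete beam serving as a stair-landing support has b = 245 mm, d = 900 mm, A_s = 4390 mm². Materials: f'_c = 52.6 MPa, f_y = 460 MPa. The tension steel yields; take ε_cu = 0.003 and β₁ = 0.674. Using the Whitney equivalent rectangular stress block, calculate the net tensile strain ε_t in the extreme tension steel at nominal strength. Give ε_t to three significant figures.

a = A_s f_y/(0.85 f'_c b) = 184.35 mm.
β₁ = 0.674, so c = a/β₁ = 184.35/0.674 = 273.52 mm.
From the linear strain diagram with ε_cu = 0.003: ε_t = 0.003 (d − c)/c = 0.003 × (900 − 273.52)/273.52 = 0.00687.
Since ε_t ≥ 0.005, the section is tension-controlled.

ε_t ≈ 0.00687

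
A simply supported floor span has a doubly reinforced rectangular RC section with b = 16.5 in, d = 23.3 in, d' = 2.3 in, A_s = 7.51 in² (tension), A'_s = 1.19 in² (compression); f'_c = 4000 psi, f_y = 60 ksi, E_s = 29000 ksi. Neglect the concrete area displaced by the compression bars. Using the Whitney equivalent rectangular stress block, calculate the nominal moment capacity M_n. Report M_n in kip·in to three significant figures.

Assume both steels yield.
a = (A_s − A'_s) f_y/(0.85 f'_c b) = (7.51 − 1.19) × 60/(0.85 × 4 × 16.5) = 6.759 in.
c = a/β₁ = 6.759/0.85 = 7.952 in; ε'_s = 0.003(c − d')/c = 0.0021 ≥ ε_y = 0.0021, so the compression steel yields.
M_n = (A_s − A'_s) f_y (d − a/2) + A'_s f_y (d − d') = 379.2 × (23.3 − 3.3795) + 71.4 × (23.3 − 2.3) = 7553.9 + 1499.4 = 9053.3 kip·in.

M_n ≈ 9050 kip·in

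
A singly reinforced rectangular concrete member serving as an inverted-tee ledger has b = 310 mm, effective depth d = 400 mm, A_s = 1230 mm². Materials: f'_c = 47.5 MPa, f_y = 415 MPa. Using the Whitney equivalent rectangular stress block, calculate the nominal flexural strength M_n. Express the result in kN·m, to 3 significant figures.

T = A_s f_y = 1230 × 415 = 510450 N = 510.45 kN.
From C = T: a = T/(0.85 f'_c b) = 510450/(0.85 × 47.5 × 310) = 40.78 mm.
M_n = T(d − a/2) = 510.45 kN × (400 − 20.39) mm = 193.77 kN·m.

M_n ≈ 194 kN·m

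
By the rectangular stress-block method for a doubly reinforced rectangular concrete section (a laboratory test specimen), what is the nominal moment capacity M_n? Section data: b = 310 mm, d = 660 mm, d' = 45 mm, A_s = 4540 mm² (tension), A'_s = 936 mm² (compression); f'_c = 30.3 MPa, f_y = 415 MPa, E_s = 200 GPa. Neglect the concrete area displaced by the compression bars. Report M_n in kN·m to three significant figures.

M_n ≈ 1090 kN·m

Assume both tension and compression steel yield.
Net tension couple steel: A_s − A'_s = 3604 mm².
a = (A_s − A'_s) f_y / (0.85 f'_c b) = 1495660/(0.85 × 30.3 × 310) = 187.33 mm.
c = a/β₁ = 187.33/0.834 = 224.62 mm; ε'_s = 0.003(c − d')/c = 0.0024 ≥ f_y/E_s = 0.0021, so compression steel does yield.
M_n = (A_s − A'_s) f_y (d − a/2) + A'_s f_y (d − d') = [1495660 × (660 − 93.665) + 388440 × (660 − 45)] × 10⁻⁶ = 847.04 + 238.89 = 1085.93 kN·m.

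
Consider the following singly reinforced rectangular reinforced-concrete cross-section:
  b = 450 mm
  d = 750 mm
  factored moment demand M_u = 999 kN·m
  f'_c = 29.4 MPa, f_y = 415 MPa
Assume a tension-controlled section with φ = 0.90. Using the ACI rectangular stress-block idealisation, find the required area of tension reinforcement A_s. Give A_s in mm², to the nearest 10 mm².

A_s ≈ 3950 mm²

M_n = M_u/φ = 999/0.90 = 1110 kN·m.
With M_n = 0.85 f'_c a b (d − a/2), solve the quadratic for a:
a = d − √(d² − 2M_n/(0.85 f'_c b)) = 750 − √(750² − 2 × 1110×10⁶/(0.85 × 29.4 × 450)) = 145.78 mm.
A_s = 0.85 f'_c a b / f_y = 0.85 × 29.4 × 145.78 × 450 / 415 = 3950.3 mm².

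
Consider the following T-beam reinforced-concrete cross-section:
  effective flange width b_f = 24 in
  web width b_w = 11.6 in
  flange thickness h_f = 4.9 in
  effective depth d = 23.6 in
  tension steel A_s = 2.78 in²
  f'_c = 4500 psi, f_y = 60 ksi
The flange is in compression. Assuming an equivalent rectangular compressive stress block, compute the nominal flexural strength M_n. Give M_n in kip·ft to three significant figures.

Tension: T = A_s f_y = 2.78 × 60 = 166.8 kips.
Try a within the flange: a = T/(0.85 f'_c b_f) = 166.8/(0.85 × 4.5 × 24) = 1.817 in.
Since a = 1.817 ≤ h_f = 4.9 in, the stress block lies entirely in the flange; analyse as a rectangular beam of width b_f.
M_n = T(d − a/2) = 166.8 × (23.6 − 0.9085) = 3784.9 kip·in.
M_n = 3784.9/12 = 315.41 kip·ft.

M_n ≈ 315 kip·ft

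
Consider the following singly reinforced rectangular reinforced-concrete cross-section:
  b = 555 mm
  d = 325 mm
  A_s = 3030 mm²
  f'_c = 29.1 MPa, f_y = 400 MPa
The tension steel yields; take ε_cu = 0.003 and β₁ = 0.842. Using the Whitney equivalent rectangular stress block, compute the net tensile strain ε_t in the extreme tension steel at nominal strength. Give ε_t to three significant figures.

ε_t ≈ 0.00630

a = A_s f_y/(0.85 f'_c b) = 88.29 mm.
β₁ = 0.842, so c = a/β₁ = 88.29/0.842 = 104.86 mm.
From the linear strain diagram with ε_cu = 0.003: ε_t = 0.003 (d − c)/c = 0.003 × (325 − 104.86)/104.86 = 0.00630.
Since ε_t ≥ 0.005, the section is tension-controlled.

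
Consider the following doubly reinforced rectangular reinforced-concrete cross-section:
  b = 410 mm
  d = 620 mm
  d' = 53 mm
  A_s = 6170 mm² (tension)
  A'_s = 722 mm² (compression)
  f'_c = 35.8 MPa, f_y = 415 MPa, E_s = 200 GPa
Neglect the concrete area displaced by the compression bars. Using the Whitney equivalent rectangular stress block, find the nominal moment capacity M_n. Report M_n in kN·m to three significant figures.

M_n ≈ 1370 kN·m

Assume both tension and compression steel yield.
Net tension couple steel: A_s − A'_s = 5448 mm².
a = (A_s − A'_s) f_y / (0.85 f'_c b) = 2260920/(0.85 × 35.8 × 410) = 181.22 mm.
c = a/β₁ = 181.22/0.794 = 228.24 mm; ε'_s = 0.003(c − d')/c = 0.0023 ≥ f_y/E_s = 0.0021, so compression steel does yield.
M_n = (A_s − A'_s) f_y (d − a/2) + A'_s f_y (d − d') = [2260920 × (620 − 90.61) + 299630 × (620 − 53)] × 10⁻⁶ = 1196.91 + 169.89 = 1366.80 kN·m.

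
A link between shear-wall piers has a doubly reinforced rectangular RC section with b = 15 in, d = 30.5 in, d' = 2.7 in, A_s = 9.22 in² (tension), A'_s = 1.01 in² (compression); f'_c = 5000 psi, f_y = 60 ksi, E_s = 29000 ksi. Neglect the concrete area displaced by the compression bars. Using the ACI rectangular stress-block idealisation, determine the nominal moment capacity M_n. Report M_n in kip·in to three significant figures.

M_n ≈ 14800 kip·in

Assume both steels yield.
a = (A_s − A'_s) f_y/(0.85 f'_c b) = (9.22 − 1.01) × 60/(0.85 × 5 × 15) = 7.727 in.
c = a/β₁ = 7.727/0.8 = 9.659 in; ε'_s = 0.003(c − d')/c = 0.0022 ≥ ε_y = 0.0021, so the compression steel yields.
M_n = (A_s − A'_s) f_y (d − a/2) + A'_s f_y (d − d') = 492.6 × (30.5 − 3.8635) + 60.6 × (30.5 − 2.7) = 13121.1 + 1684.7 = 14805.8 kip·in.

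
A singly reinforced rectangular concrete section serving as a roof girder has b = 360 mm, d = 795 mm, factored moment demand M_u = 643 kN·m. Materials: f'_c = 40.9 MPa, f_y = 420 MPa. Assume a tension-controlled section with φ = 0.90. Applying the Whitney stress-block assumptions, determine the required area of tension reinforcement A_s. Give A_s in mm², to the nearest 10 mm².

A_s ≈ 2250 mm²

M_n = M_u/φ = 643/0.90 = 714.444 kN·m.
With M_n = 0.85 f'_c a b (d − a/2), solve the quadratic for a:
a = d − √(d² − 2M_n/(0.85 f'_c b)) = 795 − √(795² − 2 × 714.444×10⁶/(0.85 × 40.9 × 360)) = 75.38 mm.
A_s = 0.85 f'_c a b / f_y = 0.85 × 40.9 × 75.38 × 360 / 420 = 2246.2 mm².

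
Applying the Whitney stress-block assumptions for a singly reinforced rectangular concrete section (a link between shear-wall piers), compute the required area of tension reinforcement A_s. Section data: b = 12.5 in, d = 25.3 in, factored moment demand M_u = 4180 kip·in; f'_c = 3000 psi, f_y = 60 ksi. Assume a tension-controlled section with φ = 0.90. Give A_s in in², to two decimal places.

M_n = M_u/φ = 4180/0.90 = 4644.44 kip·in.
From M_n = 0.85 f'_c a b (d − a/2):
a = d − √(d² − 2M_n/(0.85 f'_c b)) = 25.3 − √(25.3² − 2 × 4644.44/(0.85 × 3 × 12.5)) = 6.627 in.
A_s = 0.85 f'_c a b / f_y = 0.85 × 3 × 6.627 × 12.5 / 60 = 3.521 in².

A_s ≈ 3.52 in²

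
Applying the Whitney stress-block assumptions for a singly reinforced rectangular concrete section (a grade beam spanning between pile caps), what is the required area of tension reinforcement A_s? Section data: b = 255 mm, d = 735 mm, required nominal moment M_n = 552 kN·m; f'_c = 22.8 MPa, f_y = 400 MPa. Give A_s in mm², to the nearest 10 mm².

With M_n = 0.85 f'_c a b (d − a/2), solve the quadratic for a:
a = d − √(d² − 2M_n/(0.85 f'_c b)) = 735 − √(735² − 2 × 552×10⁶/(0.85 × 22.8 × 255)) = 172.12 mm.
A_s = 0.85 f'_c a b / f_y = 0.85 × 22.8 × 172.12 × 255 / 400 = 2126.5 mm².

A_s ≈ 2130 mm²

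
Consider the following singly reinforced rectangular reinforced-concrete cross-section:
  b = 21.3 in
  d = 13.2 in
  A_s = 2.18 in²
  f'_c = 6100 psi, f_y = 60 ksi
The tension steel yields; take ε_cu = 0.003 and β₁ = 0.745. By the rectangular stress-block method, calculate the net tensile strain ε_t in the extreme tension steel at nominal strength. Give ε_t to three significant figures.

ε_t ≈ 0.0219

a = A_s f_y/(0.85 f'_c b) = 1.184 in.
β₁ = 0.745, so c = a/β₁ = 1.184/0.745 = 1.589 in.
From the linear strain diagram with ε_cu = 0.003: ε_t = 0.003 (d − c)/c = 0.003 × (13.2 − 1.589)/1.589 = 0.0219.
Since ε_t ≥ 0.005, the section is tension-controlled.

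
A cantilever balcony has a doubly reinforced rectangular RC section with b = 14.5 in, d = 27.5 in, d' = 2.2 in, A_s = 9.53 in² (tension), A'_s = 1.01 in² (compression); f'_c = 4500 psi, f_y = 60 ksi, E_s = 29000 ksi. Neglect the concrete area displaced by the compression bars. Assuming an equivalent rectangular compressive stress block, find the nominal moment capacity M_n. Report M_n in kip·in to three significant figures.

M_n ≈ 13200 kip·in

Assume both steels yield.
a = (A_s − A'_s) f_y/(0.85 f'_c b) = (9.53 − 1.01) × 60/(0.85 × 4.5 × 14.5) = 9.217 in.
c = a/β₁ = 9.217/0.825 = 11.172 in; ε'_s = 0.003(c − d')/c = 0.0024 ≥ ε_y = 0.0021, so the compression steel yields.
M_n = (A_s − A'_s) f_y (d − a/2) + A'_s f_y (d − d') = 511.2 × (27.5 − 4.6085) + 60.6 × (27.5 − 2.2) = 11702.1 + 1533.2 = 13235.3 kip·in.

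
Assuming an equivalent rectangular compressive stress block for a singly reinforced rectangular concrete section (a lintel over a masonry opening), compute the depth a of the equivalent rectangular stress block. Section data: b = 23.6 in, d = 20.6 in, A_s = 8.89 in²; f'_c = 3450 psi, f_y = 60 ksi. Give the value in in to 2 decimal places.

T = A_s f_y = 8.89 × 60 = 533.4 kips.
a = T/(0.85 f'_c b) = 533.4/(0.85 × 3.45 × 23.6) = 7.71 in.

a ≈ 7.71 in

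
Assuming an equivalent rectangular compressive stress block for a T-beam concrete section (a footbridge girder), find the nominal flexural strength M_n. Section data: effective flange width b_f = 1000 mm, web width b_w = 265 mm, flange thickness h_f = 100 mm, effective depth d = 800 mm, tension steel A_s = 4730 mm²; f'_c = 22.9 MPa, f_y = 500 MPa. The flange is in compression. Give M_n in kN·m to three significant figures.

Tension: T = A_s f_y = 4730 × 500 = 2365000 N.
Try a within the flange: a = T/(0.85 f'_c b_f) = 2365000/(0.85 × 22.9 × 1000) = 121.50 mm.
a = 121.50 > h_f = 100 mm: the block extends into the web. Split into flange-overhang and web parts.
C_f = 0.85 f'_c (b_f − b_w) h_f = 0.85 × 22.9 × (1000 − 265) × 100 = 1430678 N.
Remaining web compression depth: a_w = (T − C_f)/(0.85 f'_c b_w) = (2365000 − 1430678)/(0.85 × 22.9 × 265) = 181.13 mm.
M_n = C_f(d − h_f/2) + (T − C_f)(d − a_w/2) = 1430678 × (800 − 50) + 934322 × (800 − 90.565) = 1073.01 + 662.84 = 1735.85 × 10⁶ N·mm.
M_n = 1735.85 kN·m.

M_n ≈ 1740 kN·m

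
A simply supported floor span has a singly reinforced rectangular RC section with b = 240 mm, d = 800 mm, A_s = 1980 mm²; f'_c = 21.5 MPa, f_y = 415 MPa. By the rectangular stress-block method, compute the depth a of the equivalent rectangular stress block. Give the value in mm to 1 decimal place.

T = A_s f_y = 1980 × 415 = 821700 N = 821.7 kN.
Setting C = 0.85 f'_c a b equal to T: a = 821700/(0.85 × 21.5 × 240) = 187.3 mm.

a ≈ 187.3 mm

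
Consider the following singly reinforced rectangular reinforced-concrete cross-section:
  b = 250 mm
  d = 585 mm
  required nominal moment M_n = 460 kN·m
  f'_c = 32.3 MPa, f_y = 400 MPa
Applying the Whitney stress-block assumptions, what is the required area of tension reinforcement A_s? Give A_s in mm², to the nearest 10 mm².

A_s ≈ 2210 mm²

With M_n = 0.85 f'_c a b (d − a/2), solve the quadratic for a:
a = d − √(d² − 2M_n/(0.85 f'_c b)) = 585 − √(585² − 2 × 460×10⁶/(0.85 × 32.3 × 250)) = 128.72 mm.
A_s = 0.85 f'_c a b / f_y = 0.85 × 32.3 × 128.72 × 250 / 400 = 2208.8 mm².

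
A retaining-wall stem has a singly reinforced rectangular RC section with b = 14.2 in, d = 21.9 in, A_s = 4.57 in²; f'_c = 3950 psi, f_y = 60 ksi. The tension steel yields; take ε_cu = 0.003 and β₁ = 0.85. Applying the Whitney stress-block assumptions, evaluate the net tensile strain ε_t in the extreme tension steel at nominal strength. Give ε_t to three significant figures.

ε_t ≈ 0.00671

a = A_s f_y/(0.85 f'_c b) = 5.751 in.
β₁ = 0.85, so c = a/β₁ = 5.751/0.85 = 6.766 in.
From the linear strain diagram with ε_cu = 0.003: ε_t = 0.003 (d − c)/c = 0.003 × (21.9 − 6.766)/6.766 = 0.00671.
Since ε_t ≥ 0.005, the section is tension-controlled.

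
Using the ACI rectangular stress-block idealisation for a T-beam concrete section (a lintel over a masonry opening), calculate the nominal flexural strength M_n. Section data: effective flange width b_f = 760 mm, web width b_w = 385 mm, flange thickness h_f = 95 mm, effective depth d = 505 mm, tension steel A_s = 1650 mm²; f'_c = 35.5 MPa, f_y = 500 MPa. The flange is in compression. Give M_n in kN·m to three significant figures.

Tension: T = A_s f_y = 1650 × 500 = 825000 N.
Try a within the flange: a = T/(0.85 f'_c b_f) = 825000/(0.85 × 35.5 × 760) = 35.97 mm.
Since a = 35.97 ≤ h_f = 95 mm, the stress block lies entirely in the flange; analyse as a rectangular beam of width b_f.
M_n = T(d − a/2) = 825000 × (505 − 17.985) = 401.79 × 10⁶ N·mm.
M_n = 401.79 kN·m.

M_n ≈ 402 kN·m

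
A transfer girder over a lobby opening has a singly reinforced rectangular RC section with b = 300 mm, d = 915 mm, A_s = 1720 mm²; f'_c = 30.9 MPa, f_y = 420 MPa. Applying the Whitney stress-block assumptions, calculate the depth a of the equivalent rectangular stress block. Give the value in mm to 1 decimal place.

T = A_s f_y = 1720 × 420 = 722400 N = 722.4 kN.
Setting C = 0.85 f'_c a b equal to T: a = 722400/(0.85 × 30.9 × 300) = 91.7 mm.

a ≈ 91.7 mm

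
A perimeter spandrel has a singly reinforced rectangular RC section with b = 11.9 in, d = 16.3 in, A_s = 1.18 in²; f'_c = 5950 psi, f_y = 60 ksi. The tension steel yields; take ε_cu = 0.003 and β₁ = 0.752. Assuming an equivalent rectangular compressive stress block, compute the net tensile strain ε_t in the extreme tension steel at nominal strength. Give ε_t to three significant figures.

a = A_s f_y/(0.85 f'_c b) = 1.176 in.
β₁ = 0.752, so c = a/β₁ = 1.176/0.752 = 1.564 in.
From the linear strain diagram with ε_cu = 0.003: ε_t = 0.003 (d − c)/c = 0.003 × (16.3 − 1.564)/1.564 = 0.0283.
Since ε_t ≥ 0.005, the section is tension-controlled.

ε_t ≈ 0.0283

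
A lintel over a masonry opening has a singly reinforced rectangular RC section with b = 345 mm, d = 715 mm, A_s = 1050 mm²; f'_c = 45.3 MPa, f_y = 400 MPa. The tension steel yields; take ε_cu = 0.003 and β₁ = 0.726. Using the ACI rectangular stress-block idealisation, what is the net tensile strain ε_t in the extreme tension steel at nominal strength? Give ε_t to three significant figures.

a = A_s f_y/(0.85 f'_c b) = 31.62 mm.
β₁ = 0.726, so c = a/β₁ = 31.62/0.726 = 43.55 mm.
From the linear strain diagram with ε_cu = 0.003: ε_t = 0.003 (d − c)/c = 0.003 × (715 − 43.55)/43.55 = 0.0463.
Since ε_t ≥ 0.005, the section is tension-controlled.

ε_t ≈ 0.0463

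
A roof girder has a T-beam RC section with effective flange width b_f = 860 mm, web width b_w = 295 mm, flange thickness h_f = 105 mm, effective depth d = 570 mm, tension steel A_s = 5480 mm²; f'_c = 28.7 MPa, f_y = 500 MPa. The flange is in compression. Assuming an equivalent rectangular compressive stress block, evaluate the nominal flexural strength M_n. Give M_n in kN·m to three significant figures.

Tension: T = A_s f_y = 5480 × 500 = 2740000 N.
Try a within the flange: a = T/(0.85 f'_c b_f) = 2740000/(0.85 × 28.7 × 860) = 130.60 mm.
a = 130.60 > h_f = 105 mm: the block extends into the web. Split into flange-overhang and web parts.
C_f = 0.85 f'_c (b_f − b_w) h_f = 0.85 × 28.7 × (860 − 295) × 105 = 1447233 N.
Remaining web compression depth: a_w = (T − C_f)/(0.85 f'_c b_w) = (2740000 − 1447233)/(0.85 × 28.7 × 295) = 179.64 mm.
M_n = C_f(d − h_f/2) + (T − C_f)(d − a_w/2) = 1447233 × (570 − 52.5) + 1292767 × (570 − 89.82) = 748.94 + 620.76 = 1369.70 × 10⁶ N·mm.
M_n = 1369.70 kN·m.

M_n ≈ 1370 kN·m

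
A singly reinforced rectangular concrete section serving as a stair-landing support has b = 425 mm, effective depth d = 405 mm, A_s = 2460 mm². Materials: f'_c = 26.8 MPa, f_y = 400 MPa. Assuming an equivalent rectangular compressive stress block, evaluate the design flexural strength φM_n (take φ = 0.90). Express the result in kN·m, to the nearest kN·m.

T = A_s f_y = 2460 × 400 = 984000 N = 984 kN.
From C = T: a = T/(0.85 f'_c b) = 984000/(0.85 × 26.8 × 425) = 101.64 mm.
M_n = T(d − a/2) = 984 kN × (405 − 50.82) mm = 348.51 kN·m.
φM_n = 0.90 × 348.51 = 313.66 kN·m.

φM_n ≈ 314 kN·m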